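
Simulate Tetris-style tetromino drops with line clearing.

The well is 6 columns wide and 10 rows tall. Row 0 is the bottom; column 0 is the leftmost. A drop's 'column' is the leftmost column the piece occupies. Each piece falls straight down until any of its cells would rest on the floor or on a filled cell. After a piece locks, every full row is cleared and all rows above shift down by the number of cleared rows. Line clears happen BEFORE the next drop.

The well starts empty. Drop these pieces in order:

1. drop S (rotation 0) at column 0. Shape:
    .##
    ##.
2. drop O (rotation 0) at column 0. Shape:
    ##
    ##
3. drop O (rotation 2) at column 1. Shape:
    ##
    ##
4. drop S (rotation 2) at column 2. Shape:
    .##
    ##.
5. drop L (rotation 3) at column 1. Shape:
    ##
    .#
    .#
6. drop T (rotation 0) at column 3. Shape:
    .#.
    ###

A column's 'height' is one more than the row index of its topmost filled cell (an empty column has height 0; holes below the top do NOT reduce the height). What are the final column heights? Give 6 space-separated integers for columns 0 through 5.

Answer: 4 10 10 9 10 9

Derivation:
Drop 1: S rot0 at col 0 lands with bottom-row=0; cleared 0 line(s) (total 0); column heights now [1 2 2 0 0 0], max=2
Drop 2: O rot0 at col 0 lands with bottom-row=2; cleared 0 line(s) (total 0); column heights now [4 4 2 0 0 0], max=4
Drop 3: O rot2 at col 1 lands with bottom-row=4; cleared 0 line(s) (total 0); column heights now [4 6 6 0 0 0], max=6
Drop 4: S rot2 at col 2 lands with bottom-row=6; cleared 0 line(s) (total 0); column heights now [4 6 7 8 8 0], max=8
Drop 5: L rot3 at col 1 lands with bottom-row=7; cleared 0 line(s) (total 0); column heights now [4 10 10 8 8 0], max=10
Drop 6: T rot0 at col 3 lands with bottom-row=8; cleared 0 line(s) (total 0); column heights now [4 10 10 9 10 9], max=10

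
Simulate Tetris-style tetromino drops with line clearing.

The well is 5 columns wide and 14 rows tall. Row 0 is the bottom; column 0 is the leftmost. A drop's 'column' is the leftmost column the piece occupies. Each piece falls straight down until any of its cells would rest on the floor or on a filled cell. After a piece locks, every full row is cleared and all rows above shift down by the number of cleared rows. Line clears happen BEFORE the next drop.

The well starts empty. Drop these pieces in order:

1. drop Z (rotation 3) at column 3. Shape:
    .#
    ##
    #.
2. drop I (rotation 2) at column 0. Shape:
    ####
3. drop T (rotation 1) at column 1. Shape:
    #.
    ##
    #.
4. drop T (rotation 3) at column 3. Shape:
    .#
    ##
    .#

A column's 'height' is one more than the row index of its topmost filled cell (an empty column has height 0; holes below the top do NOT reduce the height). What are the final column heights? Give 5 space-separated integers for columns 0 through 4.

Answer: 0 3 2 4 5

Derivation:
Drop 1: Z rot3 at col 3 lands with bottom-row=0; cleared 0 line(s) (total 0); column heights now [0 0 0 2 3], max=3
Drop 2: I rot2 at col 0 lands with bottom-row=2; cleared 1 line(s) (total 1); column heights now [0 0 0 2 2], max=2
Drop 3: T rot1 at col 1 lands with bottom-row=0; cleared 0 line(s) (total 1); column heights now [0 3 2 2 2], max=3
Drop 4: T rot3 at col 3 lands with bottom-row=2; cleared 0 line(s) (total 1); column heights now [0 3 2 4 5], max=5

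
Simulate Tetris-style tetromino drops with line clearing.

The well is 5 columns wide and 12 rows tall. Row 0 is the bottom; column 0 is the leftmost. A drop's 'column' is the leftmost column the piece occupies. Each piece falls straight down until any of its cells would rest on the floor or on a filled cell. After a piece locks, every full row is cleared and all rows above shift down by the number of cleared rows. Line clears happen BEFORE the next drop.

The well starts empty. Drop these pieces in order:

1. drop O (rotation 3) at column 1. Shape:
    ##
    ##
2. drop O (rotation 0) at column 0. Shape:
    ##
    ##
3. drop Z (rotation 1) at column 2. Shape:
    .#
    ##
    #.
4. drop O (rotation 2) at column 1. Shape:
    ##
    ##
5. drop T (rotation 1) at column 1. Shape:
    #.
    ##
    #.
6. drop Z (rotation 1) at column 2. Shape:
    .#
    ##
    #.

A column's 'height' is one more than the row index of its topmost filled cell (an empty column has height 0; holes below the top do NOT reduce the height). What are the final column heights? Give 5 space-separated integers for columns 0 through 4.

Drop 1: O rot3 at col 1 lands with bottom-row=0; cleared 0 line(s) (total 0); column heights now [0 2 2 0 0], max=2
Drop 2: O rot0 at col 0 lands with bottom-row=2; cleared 0 line(s) (total 0); column heights now [4 4 2 0 0], max=4
Drop 3: Z rot1 at col 2 lands with bottom-row=2; cleared 0 line(s) (total 0); column heights now [4 4 4 5 0], max=5
Drop 4: O rot2 at col 1 lands with bottom-row=4; cleared 0 line(s) (total 0); column heights now [4 6 6 5 0], max=6
Drop 5: T rot1 at col 1 lands with bottom-row=6; cleared 0 line(s) (total 0); column heights now [4 9 8 5 0], max=9
Drop 6: Z rot1 at col 2 lands with bottom-row=8; cleared 0 line(s) (total 0); column heights now [4 9 10 11 0], max=11

Answer: 4 9 10 11 0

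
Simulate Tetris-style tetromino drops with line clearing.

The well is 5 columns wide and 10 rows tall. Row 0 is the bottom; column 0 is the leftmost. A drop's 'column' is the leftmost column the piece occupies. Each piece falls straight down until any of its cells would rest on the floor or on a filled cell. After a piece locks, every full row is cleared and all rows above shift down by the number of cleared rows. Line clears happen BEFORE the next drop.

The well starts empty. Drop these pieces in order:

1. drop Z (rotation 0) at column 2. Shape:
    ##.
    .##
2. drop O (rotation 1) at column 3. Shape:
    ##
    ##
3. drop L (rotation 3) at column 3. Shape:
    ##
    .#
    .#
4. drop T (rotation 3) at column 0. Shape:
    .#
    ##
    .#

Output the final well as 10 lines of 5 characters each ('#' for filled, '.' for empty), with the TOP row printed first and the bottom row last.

Drop 1: Z rot0 at col 2 lands with bottom-row=0; cleared 0 line(s) (total 0); column heights now [0 0 2 2 1], max=2
Drop 2: O rot1 at col 3 lands with bottom-row=2; cleared 0 line(s) (total 0); column heights now [0 0 2 4 4], max=4
Drop 3: L rot3 at col 3 lands with bottom-row=4; cleared 0 line(s) (total 0); column heights now [0 0 2 7 7], max=7
Drop 4: T rot3 at col 0 lands with bottom-row=0; cleared 0 line(s) (total 0); column heights now [2 3 2 7 7], max=7

Answer: .....
.....
.....
...##
....#
....#
...##
.#.##
####.
.#.##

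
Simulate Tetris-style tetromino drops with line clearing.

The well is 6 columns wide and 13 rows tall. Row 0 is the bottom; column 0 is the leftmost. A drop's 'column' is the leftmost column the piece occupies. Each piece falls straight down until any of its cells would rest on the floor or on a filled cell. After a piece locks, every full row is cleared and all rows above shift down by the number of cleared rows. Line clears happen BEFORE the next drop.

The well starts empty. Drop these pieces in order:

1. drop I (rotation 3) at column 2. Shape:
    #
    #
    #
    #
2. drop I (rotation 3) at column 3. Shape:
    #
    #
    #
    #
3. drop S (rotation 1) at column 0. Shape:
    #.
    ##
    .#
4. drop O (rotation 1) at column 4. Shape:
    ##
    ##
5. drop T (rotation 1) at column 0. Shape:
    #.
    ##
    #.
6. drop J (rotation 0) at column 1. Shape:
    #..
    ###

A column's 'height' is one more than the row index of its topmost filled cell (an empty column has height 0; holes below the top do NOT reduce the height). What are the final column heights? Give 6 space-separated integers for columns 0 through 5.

Answer: 5 6 5 5 1 1

Derivation:
Drop 1: I rot3 at col 2 lands with bottom-row=0; cleared 0 line(s) (total 0); column heights now [0 0 4 0 0 0], max=4
Drop 2: I rot3 at col 3 lands with bottom-row=0; cleared 0 line(s) (total 0); column heights now [0 0 4 4 0 0], max=4
Drop 3: S rot1 at col 0 lands with bottom-row=0; cleared 0 line(s) (total 0); column heights now [3 2 4 4 0 0], max=4
Drop 4: O rot1 at col 4 lands with bottom-row=0; cleared 1 line(s) (total 1); column heights now [2 1 3 3 1 1], max=3
Drop 5: T rot1 at col 0 lands with bottom-row=2; cleared 0 line(s) (total 1); column heights now [5 4 3 3 1 1], max=5
Drop 6: J rot0 at col 1 lands with bottom-row=4; cleared 0 line(s) (total 1); column heights now [5 6 5 5 1 1], max=6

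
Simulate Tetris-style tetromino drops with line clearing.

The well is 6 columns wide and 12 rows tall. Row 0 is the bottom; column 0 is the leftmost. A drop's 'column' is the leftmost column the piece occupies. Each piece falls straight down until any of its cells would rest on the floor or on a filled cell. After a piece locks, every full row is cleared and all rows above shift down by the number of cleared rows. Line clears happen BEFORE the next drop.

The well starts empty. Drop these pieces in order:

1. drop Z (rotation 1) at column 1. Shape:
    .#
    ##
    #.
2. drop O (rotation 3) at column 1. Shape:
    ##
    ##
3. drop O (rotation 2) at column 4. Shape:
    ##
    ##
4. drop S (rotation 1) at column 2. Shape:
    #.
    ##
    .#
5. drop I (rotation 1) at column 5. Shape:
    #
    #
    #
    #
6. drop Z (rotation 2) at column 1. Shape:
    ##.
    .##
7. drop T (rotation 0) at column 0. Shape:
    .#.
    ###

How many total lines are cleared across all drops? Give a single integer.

Drop 1: Z rot1 at col 1 lands with bottom-row=0; cleared 0 line(s) (total 0); column heights now [0 2 3 0 0 0], max=3
Drop 2: O rot3 at col 1 lands with bottom-row=3; cleared 0 line(s) (total 0); column heights now [0 5 5 0 0 0], max=5
Drop 3: O rot2 at col 4 lands with bottom-row=0; cleared 0 line(s) (total 0); column heights now [0 5 5 0 2 2], max=5
Drop 4: S rot1 at col 2 lands with bottom-row=4; cleared 0 line(s) (total 0); column heights now [0 5 7 6 2 2], max=7
Drop 5: I rot1 at col 5 lands with bottom-row=2; cleared 0 line(s) (total 0); column heights now [0 5 7 6 2 6], max=7
Drop 6: Z rot2 at col 1 lands with bottom-row=7; cleared 0 line(s) (total 0); column heights now [0 9 9 8 2 6], max=9
Drop 7: T rot0 at col 0 lands with bottom-row=9; cleared 0 line(s) (total 0); column heights now [10 11 10 8 2 6], max=11

Answer: 0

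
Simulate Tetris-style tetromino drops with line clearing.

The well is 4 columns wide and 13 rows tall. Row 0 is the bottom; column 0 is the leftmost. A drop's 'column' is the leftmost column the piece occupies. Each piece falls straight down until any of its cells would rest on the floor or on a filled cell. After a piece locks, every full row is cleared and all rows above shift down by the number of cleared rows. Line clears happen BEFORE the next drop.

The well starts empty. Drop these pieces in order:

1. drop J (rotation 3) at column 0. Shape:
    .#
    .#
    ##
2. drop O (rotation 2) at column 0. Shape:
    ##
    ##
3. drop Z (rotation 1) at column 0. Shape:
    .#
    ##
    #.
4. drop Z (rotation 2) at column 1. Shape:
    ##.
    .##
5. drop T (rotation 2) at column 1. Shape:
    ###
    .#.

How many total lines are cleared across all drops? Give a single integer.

Drop 1: J rot3 at col 0 lands with bottom-row=0; cleared 0 line(s) (total 0); column heights now [1 3 0 0], max=3
Drop 2: O rot2 at col 0 lands with bottom-row=3; cleared 0 line(s) (total 0); column heights now [5 5 0 0], max=5
Drop 3: Z rot1 at col 0 lands with bottom-row=5; cleared 0 line(s) (total 0); column heights now [7 8 0 0], max=8
Drop 4: Z rot2 at col 1 lands with bottom-row=7; cleared 0 line(s) (total 0); column heights now [7 9 9 8], max=9
Drop 5: T rot2 at col 1 lands with bottom-row=9; cleared 0 line(s) (total 0); column heights now [7 11 11 11], max=11

Answer: 0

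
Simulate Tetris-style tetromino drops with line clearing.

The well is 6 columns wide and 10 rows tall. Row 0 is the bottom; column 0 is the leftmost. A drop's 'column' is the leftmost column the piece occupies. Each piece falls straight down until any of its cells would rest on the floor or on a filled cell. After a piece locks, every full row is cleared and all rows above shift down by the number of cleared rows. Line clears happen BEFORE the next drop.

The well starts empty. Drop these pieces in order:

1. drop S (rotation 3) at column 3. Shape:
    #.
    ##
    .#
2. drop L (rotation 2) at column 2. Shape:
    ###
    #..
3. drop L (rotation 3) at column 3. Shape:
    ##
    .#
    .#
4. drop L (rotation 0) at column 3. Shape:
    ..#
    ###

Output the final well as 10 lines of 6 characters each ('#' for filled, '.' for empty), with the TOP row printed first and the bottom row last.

Drop 1: S rot3 at col 3 lands with bottom-row=0; cleared 0 line(s) (total 0); column heights now [0 0 0 3 2 0], max=3
Drop 2: L rot2 at col 2 lands with bottom-row=2; cleared 0 line(s) (total 0); column heights now [0 0 4 4 4 0], max=4
Drop 3: L rot3 at col 3 lands with bottom-row=4; cleared 0 line(s) (total 0); column heights now [0 0 4 7 7 0], max=7
Drop 4: L rot0 at col 3 lands with bottom-row=7; cleared 0 line(s) (total 0); column heights now [0 0 4 8 8 9], max=9

Answer: ......
.....#
...###
...##.
....#.
....#.
..###.
..##..
...##.
....#.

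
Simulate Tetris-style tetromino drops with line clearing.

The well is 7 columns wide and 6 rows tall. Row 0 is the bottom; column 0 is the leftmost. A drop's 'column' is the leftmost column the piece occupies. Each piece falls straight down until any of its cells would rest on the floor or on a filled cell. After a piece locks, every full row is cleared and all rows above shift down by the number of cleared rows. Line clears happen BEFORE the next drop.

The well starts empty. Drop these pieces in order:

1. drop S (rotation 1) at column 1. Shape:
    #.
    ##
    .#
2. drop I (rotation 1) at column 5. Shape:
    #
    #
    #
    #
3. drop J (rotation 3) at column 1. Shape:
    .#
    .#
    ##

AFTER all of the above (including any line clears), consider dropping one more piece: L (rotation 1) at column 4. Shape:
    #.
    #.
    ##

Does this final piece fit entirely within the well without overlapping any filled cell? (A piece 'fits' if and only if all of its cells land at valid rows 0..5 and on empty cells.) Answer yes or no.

Answer: no

Derivation:
Drop 1: S rot1 at col 1 lands with bottom-row=0; cleared 0 line(s) (total 0); column heights now [0 3 2 0 0 0 0], max=3
Drop 2: I rot1 at col 5 lands with bottom-row=0; cleared 0 line(s) (total 0); column heights now [0 3 2 0 0 4 0], max=4
Drop 3: J rot3 at col 1 lands with bottom-row=3; cleared 0 line(s) (total 0); column heights now [0 4 6 0 0 4 0], max=6
Test piece L rot1 at col 4 (width 2): heights before test = [0 4 6 0 0 4 0]; fits = False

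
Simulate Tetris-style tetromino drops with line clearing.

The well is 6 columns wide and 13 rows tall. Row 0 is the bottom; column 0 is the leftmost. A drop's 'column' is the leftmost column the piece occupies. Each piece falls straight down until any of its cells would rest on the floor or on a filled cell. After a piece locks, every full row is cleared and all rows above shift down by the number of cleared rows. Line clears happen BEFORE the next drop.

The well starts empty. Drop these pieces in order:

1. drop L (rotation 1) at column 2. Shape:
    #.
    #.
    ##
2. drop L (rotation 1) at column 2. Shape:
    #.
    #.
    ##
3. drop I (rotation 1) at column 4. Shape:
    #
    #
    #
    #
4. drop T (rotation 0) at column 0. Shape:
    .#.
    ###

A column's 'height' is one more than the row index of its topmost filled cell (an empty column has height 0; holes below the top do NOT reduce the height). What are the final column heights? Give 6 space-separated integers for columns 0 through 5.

Answer: 7 8 7 4 4 0

Derivation:
Drop 1: L rot1 at col 2 lands with bottom-row=0; cleared 0 line(s) (total 0); column heights now [0 0 3 1 0 0], max=3
Drop 2: L rot1 at col 2 lands with bottom-row=3; cleared 0 line(s) (total 0); column heights now [0 0 6 4 0 0], max=6
Drop 3: I rot1 at col 4 lands with bottom-row=0; cleared 0 line(s) (total 0); column heights now [0 0 6 4 4 0], max=6
Drop 4: T rot0 at col 0 lands with bottom-row=6; cleared 0 line(s) (total 0); column heights now [7 8 7 4 4 0], max=8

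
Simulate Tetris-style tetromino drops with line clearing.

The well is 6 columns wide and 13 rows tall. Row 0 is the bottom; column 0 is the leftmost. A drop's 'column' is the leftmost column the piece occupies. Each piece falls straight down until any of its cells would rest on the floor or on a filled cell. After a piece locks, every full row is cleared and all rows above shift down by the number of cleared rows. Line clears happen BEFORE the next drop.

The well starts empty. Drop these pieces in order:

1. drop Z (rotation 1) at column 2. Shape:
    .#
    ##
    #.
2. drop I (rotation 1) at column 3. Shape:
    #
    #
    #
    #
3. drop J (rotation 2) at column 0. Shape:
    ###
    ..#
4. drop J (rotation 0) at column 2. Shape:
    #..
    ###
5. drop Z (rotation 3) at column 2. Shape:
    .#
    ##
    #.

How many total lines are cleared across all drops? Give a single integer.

Answer: 0

Derivation:
Drop 1: Z rot1 at col 2 lands with bottom-row=0; cleared 0 line(s) (total 0); column heights now [0 0 2 3 0 0], max=3
Drop 2: I rot1 at col 3 lands with bottom-row=3; cleared 0 line(s) (total 0); column heights now [0 0 2 7 0 0], max=7
Drop 3: J rot2 at col 0 lands with bottom-row=2; cleared 0 line(s) (total 0); column heights now [4 4 4 7 0 0], max=7
Drop 4: J rot0 at col 2 lands with bottom-row=7; cleared 0 line(s) (total 0); column heights now [4 4 9 8 8 0], max=9
Drop 5: Z rot3 at col 2 lands with bottom-row=9; cleared 0 line(s) (total 0); column heights now [4 4 11 12 8 0], max=12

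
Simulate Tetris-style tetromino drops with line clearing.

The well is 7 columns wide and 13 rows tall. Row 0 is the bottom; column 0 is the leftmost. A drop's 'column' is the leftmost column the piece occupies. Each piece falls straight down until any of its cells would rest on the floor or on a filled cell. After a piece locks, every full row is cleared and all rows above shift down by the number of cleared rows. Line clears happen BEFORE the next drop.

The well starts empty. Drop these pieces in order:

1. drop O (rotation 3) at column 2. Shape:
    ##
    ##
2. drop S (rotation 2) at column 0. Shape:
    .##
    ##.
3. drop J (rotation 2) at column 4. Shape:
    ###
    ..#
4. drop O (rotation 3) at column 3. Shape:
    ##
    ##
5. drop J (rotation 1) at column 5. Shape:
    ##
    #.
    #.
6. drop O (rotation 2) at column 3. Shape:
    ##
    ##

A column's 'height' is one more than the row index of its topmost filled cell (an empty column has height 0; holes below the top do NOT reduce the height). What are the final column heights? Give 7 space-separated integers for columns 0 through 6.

Drop 1: O rot3 at col 2 lands with bottom-row=0; cleared 0 line(s) (total 0); column heights now [0 0 2 2 0 0 0], max=2
Drop 2: S rot2 at col 0 lands with bottom-row=1; cleared 0 line(s) (total 0); column heights now [2 3 3 2 0 0 0], max=3
Drop 3: J rot2 at col 4 lands with bottom-row=0; cleared 1 line(s) (total 1); column heights now [0 2 2 1 0 0 1], max=2
Drop 4: O rot3 at col 3 lands with bottom-row=1; cleared 0 line(s) (total 1); column heights now [0 2 2 3 3 0 1], max=3
Drop 5: J rot1 at col 5 lands with bottom-row=0; cleared 0 line(s) (total 1); column heights now [0 2 2 3 3 3 3], max=3
Drop 6: O rot2 at col 3 lands with bottom-row=3; cleared 0 line(s) (total 1); column heights now [0 2 2 5 5 3 3], max=5

Answer: 0 2 2 5 5 3 3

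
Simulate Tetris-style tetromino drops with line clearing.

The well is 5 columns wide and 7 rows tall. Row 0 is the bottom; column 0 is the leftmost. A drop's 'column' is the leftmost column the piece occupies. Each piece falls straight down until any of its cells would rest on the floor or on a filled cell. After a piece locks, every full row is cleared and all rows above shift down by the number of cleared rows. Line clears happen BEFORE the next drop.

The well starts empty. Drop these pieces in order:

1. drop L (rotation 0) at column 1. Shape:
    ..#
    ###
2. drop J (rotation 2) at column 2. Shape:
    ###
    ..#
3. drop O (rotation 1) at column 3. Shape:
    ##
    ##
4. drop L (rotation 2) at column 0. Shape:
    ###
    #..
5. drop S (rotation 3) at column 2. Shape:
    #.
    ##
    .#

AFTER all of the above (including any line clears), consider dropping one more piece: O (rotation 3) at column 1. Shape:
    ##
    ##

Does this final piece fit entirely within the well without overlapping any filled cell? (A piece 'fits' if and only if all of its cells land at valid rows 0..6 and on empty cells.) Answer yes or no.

Drop 1: L rot0 at col 1 lands with bottom-row=0; cleared 0 line(s) (total 0); column heights now [0 1 1 2 0], max=2
Drop 2: J rot2 at col 2 lands with bottom-row=1; cleared 0 line(s) (total 0); column heights now [0 1 3 3 3], max=3
Drop 3: O rot1 at col 3 lands with bottom-row=3; cleared 0 line(s) (total 0); column heights now [0 1 3 5 5], max=5
Drop 4: L rot2 at col 0 lands with bottom-row=2; cleared 1 line(s) (total 1); column heights now [3 1 3 4 4], max=4
Drop 5: S rot3 at col 2 lands with bottom-row=4; cleared 0 line(s) (total 1); column heights now [3 1 7 6 4], max=7
Test piece O rot3 at col 1 (width 2): heights before test = [3 1 7 6 4]; fits = False

Answer: no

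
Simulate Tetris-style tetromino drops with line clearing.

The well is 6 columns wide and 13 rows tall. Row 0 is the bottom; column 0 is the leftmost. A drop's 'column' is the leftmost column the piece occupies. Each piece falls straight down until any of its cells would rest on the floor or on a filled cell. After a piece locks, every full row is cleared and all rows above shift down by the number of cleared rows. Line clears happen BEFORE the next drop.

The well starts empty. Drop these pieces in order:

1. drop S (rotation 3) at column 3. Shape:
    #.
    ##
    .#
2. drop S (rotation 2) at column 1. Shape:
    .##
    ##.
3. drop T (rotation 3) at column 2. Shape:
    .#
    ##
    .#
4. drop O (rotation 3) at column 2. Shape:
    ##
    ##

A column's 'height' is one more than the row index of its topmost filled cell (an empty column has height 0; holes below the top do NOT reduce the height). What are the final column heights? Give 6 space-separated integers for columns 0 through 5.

Drop 1: S rot3 at col 3 lands with bottom-row=0; cleared 0 line(s) (total 0); column heights now [0 0 0 3 2 0], max=3
Drop 2: S rot2 at col 1 lands with bottom-row=2; cleared 0 line(s) (total 0); column heights now [0 3 4 4 2 0], max=4
Drop 3: T rot3 at col 2 lands with bottom-row=4; cleared 0 line(s) (total 0); column heights now [0 3 6 7 2 0], max=7
Drop 4: O rot3 at col 2 lands with bottom-row=7; cleared 0 line(s) (total 0); column heights now [0 3 9 9 2 0], max=9

Answer: 0 3 9 9 2 0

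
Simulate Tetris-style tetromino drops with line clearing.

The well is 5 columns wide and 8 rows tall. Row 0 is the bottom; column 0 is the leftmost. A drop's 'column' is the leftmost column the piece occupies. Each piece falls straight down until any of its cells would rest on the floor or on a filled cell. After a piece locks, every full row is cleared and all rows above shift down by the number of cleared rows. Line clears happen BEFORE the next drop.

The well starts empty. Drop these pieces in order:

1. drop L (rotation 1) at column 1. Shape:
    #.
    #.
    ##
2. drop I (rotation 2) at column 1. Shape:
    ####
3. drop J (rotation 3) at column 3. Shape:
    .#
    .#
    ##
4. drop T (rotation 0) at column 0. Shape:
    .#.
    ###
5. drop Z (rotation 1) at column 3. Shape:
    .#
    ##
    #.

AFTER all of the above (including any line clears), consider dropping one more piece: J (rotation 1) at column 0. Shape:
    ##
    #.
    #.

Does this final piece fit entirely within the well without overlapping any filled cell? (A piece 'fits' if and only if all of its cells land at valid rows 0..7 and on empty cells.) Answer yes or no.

Drop 1: L rot1 at col 1 lands with bottom-row=0; cleared 0 line(s) (total 0); column heights now [0 3 1 0 0], max=3
Drop 2: I rot2 at col 1 lands with bottom-row=3; cleared 0 line(s) (total 0); column heights now [0 4 4 4 4], max=4
Drop 3: J rot3 at col 3 lands with bottom-row=4; cleared 0 line(s) (total 0); column heights now [0 4 4 5 7], max=7
Drop 4: T rot0 at col 0 lands with bottom-row=4; cleared 1 line(s) (total 1); column heights now [0 5 4 4 6], max=6
Drop 5: Z rot1 at col 3 lands with bottom-row=5; cleared 0 line(s) (total 1); column heights now [0 5 4 7 8], max=8
Test piece J rot1 at col 0 (width 2): heights before test = [0 5 4 7 8]; fits = True

Answer: yes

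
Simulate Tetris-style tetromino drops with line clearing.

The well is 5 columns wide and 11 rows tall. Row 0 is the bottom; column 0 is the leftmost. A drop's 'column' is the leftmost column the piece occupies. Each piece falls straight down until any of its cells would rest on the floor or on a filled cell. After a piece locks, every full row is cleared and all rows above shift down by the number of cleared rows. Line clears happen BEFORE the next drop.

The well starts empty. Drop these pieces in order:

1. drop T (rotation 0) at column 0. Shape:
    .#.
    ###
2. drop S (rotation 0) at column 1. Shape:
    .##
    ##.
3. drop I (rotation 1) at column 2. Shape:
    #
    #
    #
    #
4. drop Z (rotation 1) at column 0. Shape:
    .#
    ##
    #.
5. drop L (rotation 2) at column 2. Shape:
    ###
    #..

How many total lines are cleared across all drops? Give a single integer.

Drop 1: T rot0 at col 0 lands with bottom-row=0; cleared 0 line(s) (total 0); column heights now [1 2 1 0 0], max=2
Drop 2: S rot0 at col 1 lands with bottom-row=2; cleared 0 line(s) (total 0); column heights now [1 3 4 4 0], max=4
Drop 3: I rot1 at col 2 lands with bottom-row=4; cleared 0 line(s) (total 0); column heights now [1 3 8 4 0], max=8
Drop 4: Z rot1 at col 0 lands with bottom-row=2; cleared 0 line(s) (total 0); column heights now [4 5 8 4 0], max=8
Drop 5: L rot2 at col 2 lands with bottom-row=8; cleared 0 line(s) (total 0); column heights now [4 5 10 10 10], max=10

Answer: 0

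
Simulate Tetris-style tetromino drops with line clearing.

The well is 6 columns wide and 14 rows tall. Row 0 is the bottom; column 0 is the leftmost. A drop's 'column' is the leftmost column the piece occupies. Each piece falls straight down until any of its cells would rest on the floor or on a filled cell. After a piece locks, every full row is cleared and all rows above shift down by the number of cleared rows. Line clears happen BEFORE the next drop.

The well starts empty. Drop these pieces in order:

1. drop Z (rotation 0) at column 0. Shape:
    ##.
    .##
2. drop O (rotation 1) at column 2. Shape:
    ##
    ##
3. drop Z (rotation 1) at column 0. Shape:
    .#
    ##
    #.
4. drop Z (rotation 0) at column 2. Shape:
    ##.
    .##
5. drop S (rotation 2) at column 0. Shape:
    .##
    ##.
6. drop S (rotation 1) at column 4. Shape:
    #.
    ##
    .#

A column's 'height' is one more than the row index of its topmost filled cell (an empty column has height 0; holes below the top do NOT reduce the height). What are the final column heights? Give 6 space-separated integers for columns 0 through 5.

Drop 1: Z rot0 at col 0 lands with bottom-row=0; cleared 0 line(s) (total 0); column heights now [2 2 1 0 0 0], max=2
Drop 2: O rot1 at col 2 lands with bottom-row=1; cleared 0 line(s) (total 0); column heights now [2 2 3 3 0 0], max=3
Drop 3: Z rot1 at col 0 lands with bottom-row=2; cleared 0 line(s) (total 0); column heights now [4 5 3 3 0 0], max=5
Drop 4: Z rot0 at col 2 lands with bottom-row=3; cleared 0 line(s) (total 0); column heights now [4 5 5 5 4 0], max=5
Drop 5: S rot2 at col 0 lands with bottom-row=5; cleared 0 line(s) (total 0); column heights now [6 7 7 5 4 0], max=7
Drop 6: S rot1 at col 4 lands with bottom-row=3; cleared 0 line(s) (total 0); column heights now [6 7 7 5 6 5], max=7

Answer: 6 7 7 5 6 5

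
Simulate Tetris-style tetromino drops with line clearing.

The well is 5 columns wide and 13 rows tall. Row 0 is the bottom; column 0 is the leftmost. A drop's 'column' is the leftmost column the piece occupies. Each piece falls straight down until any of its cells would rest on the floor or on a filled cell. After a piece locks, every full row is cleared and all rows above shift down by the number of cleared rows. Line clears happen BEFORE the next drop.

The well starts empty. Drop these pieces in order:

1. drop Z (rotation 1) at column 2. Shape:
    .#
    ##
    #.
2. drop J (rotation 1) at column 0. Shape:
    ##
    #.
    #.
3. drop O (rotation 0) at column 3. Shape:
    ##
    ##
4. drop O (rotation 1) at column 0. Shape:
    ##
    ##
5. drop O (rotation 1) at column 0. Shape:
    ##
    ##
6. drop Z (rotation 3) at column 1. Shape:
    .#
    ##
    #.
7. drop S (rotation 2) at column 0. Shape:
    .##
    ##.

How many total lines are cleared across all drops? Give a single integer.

Answer: 0

Derivation:
Drop 1: Z rot1 at col 2 lands with bottom-row=0; cleared 0 line(s) (total 0); column heights now [0 0 2 3 0], max=3
Drop 2: J rot1 at col 0 lands with bottom-row=0; cleared 0 line(s) (total 0); column heights now [3 3 2 3 0], max=3
Drop 3: O rot0 at col 3 lands with bottom-row=3; cleared 0 line(s) (total 0); column heights now [3 3 2 5 5], max=5
Drop 4: O rot1 at col 0 lands with bottom-row=3; cleared 0 line(s) (total 0); column heights now [5 5 2 5 5], max=5
Drop 5: O rot1 at col 0 lands with bottom-row=5; cleared 0 line(s) (total 0); column heights now [7 7 2 5 5], max=7
Drop 6: Z rot3 at col 1 lands with bottom-row=7; cleared 0 line(s) (total 0); column heights now [7 9 10 5 5], max=10
Drop 7: S rot2 at col 0 lands with bottom-row=9; cleared 0 line(s) (total 0); column heights now [10 11 11 5 5], max=11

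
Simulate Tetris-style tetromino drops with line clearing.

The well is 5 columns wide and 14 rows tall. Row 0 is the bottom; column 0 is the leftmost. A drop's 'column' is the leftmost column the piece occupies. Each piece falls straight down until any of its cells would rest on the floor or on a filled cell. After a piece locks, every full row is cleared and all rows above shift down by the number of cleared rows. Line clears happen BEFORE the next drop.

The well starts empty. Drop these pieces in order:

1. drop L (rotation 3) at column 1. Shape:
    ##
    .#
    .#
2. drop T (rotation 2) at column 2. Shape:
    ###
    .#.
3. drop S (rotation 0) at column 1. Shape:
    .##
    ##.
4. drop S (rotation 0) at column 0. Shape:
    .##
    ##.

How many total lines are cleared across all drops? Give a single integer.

Drop 1: L rot3 at col 1 lands with bottom-row=0; cleared 0 line(s) (total 0); column heights now [0 3 3 0 0], max=3
Drop 2: T rot2 at col 2 lands with bottom-row=2; cleared 0 line(s) (total 0); column heights now [0 3 4 4 4], max=4
Drop 3: S rot0 at col 1 lands with bottom-row=4; cleared 0 line(s) (total 0); column heights now [0 5 6 6 4], max=6
Drop 4: S rot0 at col 0 lands with bottom-row=5; cleared 0 line(s) (total 0); column heights now [6 7 7 6 4], max=7

Answer: 0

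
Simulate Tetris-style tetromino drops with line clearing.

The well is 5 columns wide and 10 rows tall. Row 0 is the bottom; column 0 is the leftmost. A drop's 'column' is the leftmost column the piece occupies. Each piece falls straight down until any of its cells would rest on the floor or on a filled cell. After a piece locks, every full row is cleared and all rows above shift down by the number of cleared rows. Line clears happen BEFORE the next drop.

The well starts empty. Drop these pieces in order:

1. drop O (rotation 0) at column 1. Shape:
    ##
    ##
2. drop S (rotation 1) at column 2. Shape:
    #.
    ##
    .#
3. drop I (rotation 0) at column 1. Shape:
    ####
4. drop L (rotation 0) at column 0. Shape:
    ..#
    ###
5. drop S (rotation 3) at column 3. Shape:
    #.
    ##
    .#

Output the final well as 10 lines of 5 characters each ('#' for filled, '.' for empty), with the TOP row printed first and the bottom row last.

Drop 1: O rot0 at col 1 lands with bottom-row=0; cleared 0 line(s) (total 0); column heights now [0 2 2 0 0], max=2
Drop 2: S rot1 at col 2 lands with bottom-row=1; cleared 0 line(s) (total 0); column heights now [0 2 4 3 0], max=4
Drop 3: I rot0 at col 1 lands with bottom-row=4; cleared 0 line(s) (total 0); column heights now [0 5 5 5 5], max=5
Drop 4: L rot0 at col 0 lands with bottom-row=5; cleared 0 line(s) (total 0); column heights now [6 6 7 5 5], max=7
Drop 5: S rot3 at col 3 lands with bottom-row=5; cleared 0 line(s) (total 0); column heights now [6 6 7 8 7], max=8

Answer: .....
.....
...#.
..###
###.#
.####
..#..
..##.
.###.
.##..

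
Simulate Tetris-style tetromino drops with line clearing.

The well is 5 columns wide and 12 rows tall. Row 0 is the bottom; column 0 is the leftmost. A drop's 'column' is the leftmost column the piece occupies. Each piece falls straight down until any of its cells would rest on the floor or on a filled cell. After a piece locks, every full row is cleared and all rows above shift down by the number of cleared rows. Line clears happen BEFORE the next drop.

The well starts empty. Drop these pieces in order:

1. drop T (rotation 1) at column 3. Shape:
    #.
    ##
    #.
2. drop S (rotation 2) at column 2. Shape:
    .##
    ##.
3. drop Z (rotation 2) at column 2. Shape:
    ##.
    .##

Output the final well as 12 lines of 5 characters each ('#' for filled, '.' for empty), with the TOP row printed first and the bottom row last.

Answer: .....
.....
.....
.....
.....
..##.
...##
...##
..##.
...#.
...##
...#.

Derivation:
Drop 1: T rot1 at col 3 lands with bottom-row=0; cleared 0 line(s) (total 0); column heights now [0 0 0 3 2], max=3
Drop 2: S rot2 at col 2 lands with bottom-row=3; cleared 0 line(s) (total 0); column heights now [0 0 4 5 5], max=5
Drop 3: Z rot2 at col 2 lands with bottom-row=5; cleared 0 line(s) (total 0); column heights now [0 0 7 7 6], max=7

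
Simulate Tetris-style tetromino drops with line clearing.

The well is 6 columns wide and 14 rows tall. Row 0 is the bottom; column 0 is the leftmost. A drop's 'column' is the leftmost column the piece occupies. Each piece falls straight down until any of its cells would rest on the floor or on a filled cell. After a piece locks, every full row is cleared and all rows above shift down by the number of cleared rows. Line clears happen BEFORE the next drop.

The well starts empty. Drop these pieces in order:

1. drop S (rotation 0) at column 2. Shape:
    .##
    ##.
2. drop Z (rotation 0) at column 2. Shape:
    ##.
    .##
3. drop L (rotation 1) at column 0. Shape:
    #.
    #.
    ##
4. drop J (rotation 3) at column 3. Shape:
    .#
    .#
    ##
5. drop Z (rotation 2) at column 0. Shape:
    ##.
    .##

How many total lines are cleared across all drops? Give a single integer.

Answer: 0

Derivation:
Drop 1: S rot0 at col 2 lands with bottom-row=0; cleared 0 line(s) (total 0); column heights now [0 0 1 2 2 0], max=2
Drop 2: Z rot0 at col 2 lands with bottom-row=2; cleared 0 line(s) (total 0); column heights now [0 0 4 4 3 0], max=4
Drop 3: L rot1 at col 0 lands with bottom-row=0; cleared 0 line(s) (total 0); column heights now [3 1 4 4 3 0], max=4
Drop 4: J rot3 at col 3 lands with bottom-row=4; cleared 0 line(s) (total 0); column heights now [3 1 4 5 7 0], max=7
Drop 5: Z rot2 at col 0 lands with bottom-row=4; cleared 0 line(s) (total 0); column heights now [6 6 5 5 7 0], max=7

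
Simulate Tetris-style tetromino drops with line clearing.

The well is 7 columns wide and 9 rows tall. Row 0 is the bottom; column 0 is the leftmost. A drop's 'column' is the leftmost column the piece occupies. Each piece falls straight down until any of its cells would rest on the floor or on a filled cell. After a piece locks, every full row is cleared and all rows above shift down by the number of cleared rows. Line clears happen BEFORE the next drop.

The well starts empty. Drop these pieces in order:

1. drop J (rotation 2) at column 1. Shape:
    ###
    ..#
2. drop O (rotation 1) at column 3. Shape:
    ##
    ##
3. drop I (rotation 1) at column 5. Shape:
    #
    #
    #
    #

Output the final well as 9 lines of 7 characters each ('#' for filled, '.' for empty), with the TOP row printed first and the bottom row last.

Answer: .......
.......
.......
.......
.......
...###.
...###.
.###.#.
...#.#.

Derivation:
Drop 1: J rot2 at col 1 lands with bottom-row=0; cleared 0 line(s) (total 0); column heights now [0 2 2 2 0 0 0], max=2
Drop 2: O rot1 at col 3 lands with bottom-row=2; cleared 0 line(s) (total 0); column heights now [0 2 2 4 4 0 0], max=4
Drop 3: I rot1 at col 5 lands with bottom-row=0; cleared 0 line(s) (total 0); column heights now [0 2 2 4 4 4 0], max=4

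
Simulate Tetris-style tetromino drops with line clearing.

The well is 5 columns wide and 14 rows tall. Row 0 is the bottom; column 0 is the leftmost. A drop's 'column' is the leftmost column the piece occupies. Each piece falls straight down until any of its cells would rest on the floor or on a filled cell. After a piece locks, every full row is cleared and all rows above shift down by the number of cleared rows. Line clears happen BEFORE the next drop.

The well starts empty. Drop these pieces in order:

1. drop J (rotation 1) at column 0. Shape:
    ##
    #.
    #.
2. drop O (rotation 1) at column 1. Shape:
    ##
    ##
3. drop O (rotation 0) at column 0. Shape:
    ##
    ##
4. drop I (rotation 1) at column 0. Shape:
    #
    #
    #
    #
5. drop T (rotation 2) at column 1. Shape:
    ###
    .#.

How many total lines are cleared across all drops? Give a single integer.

Drop 1: J rot1 at col 0 lands with bottom-row=0; cleared 0 line(s) (total 0); column heights now [3 3 0 0 0], max=3
Drop 2: O rot1 at col 1 lands with bottom-row=3; cleared 0 line(s) (total 0); column heights now [3 5 5 0 0], max=5
Drop 3: O rot0 at col 0 lands with bottom-row=5; cleared 0 line(s) (total 0); column heights now [7 7 5 0 0], max=7
Drop 4: I rot1 at col 0 lands with bottom-row=7; cleared 0 line(s) (total 0); column heights now [11 7 5 0 0], max=11
Drop 5: T rot2 at col 1 lands with bottom-row=6; cleared 0 line(s) (total 0); column heights now [11 8 8 8 0], max=11

Answer: 0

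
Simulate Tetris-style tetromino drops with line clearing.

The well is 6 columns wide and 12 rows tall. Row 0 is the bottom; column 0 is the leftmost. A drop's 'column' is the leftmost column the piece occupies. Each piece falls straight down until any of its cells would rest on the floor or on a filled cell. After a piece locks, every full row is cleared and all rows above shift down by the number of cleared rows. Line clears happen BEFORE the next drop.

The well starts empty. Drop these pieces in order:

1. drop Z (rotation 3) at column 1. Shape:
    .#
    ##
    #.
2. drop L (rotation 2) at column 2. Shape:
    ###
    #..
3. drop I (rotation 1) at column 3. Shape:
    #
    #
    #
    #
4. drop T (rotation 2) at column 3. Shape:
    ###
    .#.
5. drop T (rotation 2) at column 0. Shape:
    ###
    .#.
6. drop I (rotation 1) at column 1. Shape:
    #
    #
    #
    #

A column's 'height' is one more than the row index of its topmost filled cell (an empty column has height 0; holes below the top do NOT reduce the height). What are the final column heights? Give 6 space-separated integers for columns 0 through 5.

Drop 1: Z rot3 at col 1 lands with bottom-row=0; cleared 0 line(s) (total 0); column heights now [0 2 3 0 0 0], max=3
Drop 2: L rot2 at col 2 lands with bottom-row=3; cleared 0 line(s) (total 0); column heights now [0 2 5 5 5 0], max=5
Drop 3: I rot1 at col 3 lands with bottom-row=5; cleared 0 line(s) (total 0); column heights now [0 2 5 9 5 0], max=9
Drop 4: T rot2 at col 3 lands with bottom-row=8; cleared 0 line(s) (total 0); column heights now [0 2 5 10 10 10], max=10
Drop 5: T rot2 at col 0 lands with bottom-row=4; cleared 0 line(s) (total 0); column heights now [6 6 6 10 10 10], max=10
Drop 6: I rot1 at col 1 lands with bottom-row=6; cleared 0 line(s) (total 0); column heights now [6 10 6 10 10 10], max=10

Answer: 6 10 6 10 10 10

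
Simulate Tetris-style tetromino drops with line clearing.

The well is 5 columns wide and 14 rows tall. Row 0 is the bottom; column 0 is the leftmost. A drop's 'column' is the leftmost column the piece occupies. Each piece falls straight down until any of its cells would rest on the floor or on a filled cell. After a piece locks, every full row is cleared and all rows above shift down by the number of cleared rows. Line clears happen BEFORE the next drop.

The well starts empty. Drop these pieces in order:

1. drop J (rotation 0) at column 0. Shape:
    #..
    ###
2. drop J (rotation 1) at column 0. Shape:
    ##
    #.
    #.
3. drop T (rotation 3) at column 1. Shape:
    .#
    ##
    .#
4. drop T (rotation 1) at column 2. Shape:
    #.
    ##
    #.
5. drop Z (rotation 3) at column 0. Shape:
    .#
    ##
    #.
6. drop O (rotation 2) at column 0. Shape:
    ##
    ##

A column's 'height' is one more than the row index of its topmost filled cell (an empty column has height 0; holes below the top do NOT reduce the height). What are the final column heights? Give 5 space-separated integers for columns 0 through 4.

Answer: 10 10 10 9 0

Derivation:
Drop 1: J rot0 at col 0 lands with bottom-row=0; cleared 0 line(s) (total 0); column heights now [2 1 1 0 0], max=2
Drop 2: J rot1 at col 0 lands with bottom-row=2; cleared 0 line(s) (total 0); column heights now [5 5 1 0 0], max=5
Drop 3: T rot3 at col 1 lands with bottom-row=4; cleared 0 line(s) (total 0); column heights now [5 6 7 0 0], max=7
Drop 4: T rot1 at col 2 lands with bottom-row=7; cleared 0 line(s) (total 0); column heights now [5 6 10 9 0], max=10
Drop 5: Z rot3 at col 0 lands with bottom-row=5; cleared 0 line(s) (total 0); column heights now [7 8 10 9 0], max=10
Drop 6: O rot2 at col 0 lands with bottom-row=8; cleared 0 line(s) (total 0); column heights now [10 10 10 9 0], max=10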